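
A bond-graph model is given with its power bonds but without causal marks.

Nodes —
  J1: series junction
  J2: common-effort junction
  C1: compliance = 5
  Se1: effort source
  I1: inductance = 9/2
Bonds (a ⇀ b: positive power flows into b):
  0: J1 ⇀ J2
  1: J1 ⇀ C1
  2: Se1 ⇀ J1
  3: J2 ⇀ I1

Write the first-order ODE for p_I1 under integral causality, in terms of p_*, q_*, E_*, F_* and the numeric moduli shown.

dp_I1/dt = E_Se1 - q_C1/5

β2 →J1  (Se1: effort source, stroke at far end)
β1 →J1  (prefer integral on C1)
β0 →J2  (J1 needs exactly one f-in)
β3 →I1  (J2 effort already set via bond 0)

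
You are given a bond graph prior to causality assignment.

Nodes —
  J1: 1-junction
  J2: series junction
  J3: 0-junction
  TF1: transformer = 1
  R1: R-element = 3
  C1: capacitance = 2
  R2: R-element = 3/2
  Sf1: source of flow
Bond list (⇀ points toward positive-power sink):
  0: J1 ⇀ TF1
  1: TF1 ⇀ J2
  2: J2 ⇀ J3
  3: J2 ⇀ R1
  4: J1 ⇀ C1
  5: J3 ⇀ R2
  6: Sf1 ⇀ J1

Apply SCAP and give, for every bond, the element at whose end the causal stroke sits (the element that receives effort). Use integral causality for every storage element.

bond 0 |J1
bond 1 |TF1
bond 2 |J2
bond 3 |J2
bond 4 |J1
bond 5 |J3
bond 6 |Sf1

b6 |Sf1  (Sf1: flow source, stroke at near end)
b0 |J1  (J1 flow already set via bond 6)
b4 |J1  (J1: bond 6 brought flow, rest push out)
b1 |TF1  (TF1 one-in-one-out from 0)
b2 |J2  (common-f at J2 fixed by 1)
b3 |J2  (J2: bond 1 brought flow, rest push out)
b5 |J3  (only one effort-in slot at J3)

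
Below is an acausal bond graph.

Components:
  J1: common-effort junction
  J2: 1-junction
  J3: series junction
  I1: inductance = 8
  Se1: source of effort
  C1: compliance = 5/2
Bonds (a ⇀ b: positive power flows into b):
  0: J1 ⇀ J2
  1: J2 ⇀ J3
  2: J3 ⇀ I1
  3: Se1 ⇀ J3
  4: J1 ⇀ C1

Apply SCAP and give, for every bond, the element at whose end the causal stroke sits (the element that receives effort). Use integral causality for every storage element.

β3 stroke→J3  (source Se1 imposes e)
β2 stroke→I1  (prefer integral on I1)
β1 stroke→J3  (J3 flow already set via bond 2)
β0 stroke→J2  (J2: bond 1 brought flow, rest push out)
β4 stroke→J1  (J1: last free bond brings effort in)

β0 →J2
β1 →J3
β2 →I1
β3 →J3
β4 →J1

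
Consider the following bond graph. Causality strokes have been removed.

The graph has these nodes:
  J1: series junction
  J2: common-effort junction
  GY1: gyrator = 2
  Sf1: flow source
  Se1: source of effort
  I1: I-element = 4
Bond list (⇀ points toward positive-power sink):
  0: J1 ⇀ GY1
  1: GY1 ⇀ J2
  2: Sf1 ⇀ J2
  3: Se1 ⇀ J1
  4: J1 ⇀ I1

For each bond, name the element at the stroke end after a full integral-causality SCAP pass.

bond 2 |Sf1  (Sf1 (Sf) sets flow on bond)
bond 3 |J1  (Se1 fixes effort; stroke away)
bond 1 |J2  (J2: last free bond brings effort in)
bond 0 |J1  (GY GY1: same side as bond 1)
bond 4 |I1  (J1: last free bond brings flow in)

b0 stroke→J1
b1 stroke→J2
b2 stroke→Sf1
b3 stroke→J1
b4 stroke→I1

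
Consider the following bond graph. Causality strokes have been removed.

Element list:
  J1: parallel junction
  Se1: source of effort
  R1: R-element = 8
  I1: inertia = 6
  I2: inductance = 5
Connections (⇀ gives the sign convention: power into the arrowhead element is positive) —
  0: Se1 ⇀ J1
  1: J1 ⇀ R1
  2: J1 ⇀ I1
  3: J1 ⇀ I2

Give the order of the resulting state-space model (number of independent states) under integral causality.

bond 0 stroke at J1  (Se1 (Se) sets effort on bond)
bond 1 stroke at R1  (J1: bond 0 brought effort, rest push out)
bond 2 stroke at I1  (J1: bond 0 brought effort, rest push out)
bond 3 stroke at I2  (J1 effort already set via bond 0)

2  (I1, I2 all integral)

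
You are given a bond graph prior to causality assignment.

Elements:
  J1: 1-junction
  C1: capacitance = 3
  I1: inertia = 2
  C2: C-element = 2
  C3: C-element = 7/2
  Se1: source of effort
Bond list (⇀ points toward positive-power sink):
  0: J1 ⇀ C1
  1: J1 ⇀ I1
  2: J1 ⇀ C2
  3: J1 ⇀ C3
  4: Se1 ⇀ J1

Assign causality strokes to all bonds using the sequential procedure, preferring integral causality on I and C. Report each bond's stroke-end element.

b0 stroke at J1
b1 stroke at I1
b2 stroke at J1
b3 stroke at J1
b4 stroke at J1

b4 stroke at J1  (Se1 (Se) sets effort on bond)
b0 stroke at J1  (C1 integral (e out))
b1 stroke at I1  (I1 outputs flow p/I1)
b2 stroke at J1  (J1 flow already set via bond 1)
b3 stroke at J1  (1-jn J1 has f-setter on 1)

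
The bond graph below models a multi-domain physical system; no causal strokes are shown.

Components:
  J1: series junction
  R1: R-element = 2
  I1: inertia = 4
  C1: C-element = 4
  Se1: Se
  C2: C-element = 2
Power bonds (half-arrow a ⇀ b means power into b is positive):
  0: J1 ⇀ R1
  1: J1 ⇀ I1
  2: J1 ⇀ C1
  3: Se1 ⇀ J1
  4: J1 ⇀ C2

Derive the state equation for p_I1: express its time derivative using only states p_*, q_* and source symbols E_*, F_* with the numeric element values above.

dp_I1/dt = E_Se1 - p_I1/2 - q_C1/4 - q_C2/2

b3 →J1  (source Se1 imposes e)
b1 →I1  (prefer integral on I1)
b0 →J1  (1-jn J1 has f-setter on 1)
b2 →J1  (J1 flow already set via bond 1)
b4 →J1  (common-f at J1 fixed by 1)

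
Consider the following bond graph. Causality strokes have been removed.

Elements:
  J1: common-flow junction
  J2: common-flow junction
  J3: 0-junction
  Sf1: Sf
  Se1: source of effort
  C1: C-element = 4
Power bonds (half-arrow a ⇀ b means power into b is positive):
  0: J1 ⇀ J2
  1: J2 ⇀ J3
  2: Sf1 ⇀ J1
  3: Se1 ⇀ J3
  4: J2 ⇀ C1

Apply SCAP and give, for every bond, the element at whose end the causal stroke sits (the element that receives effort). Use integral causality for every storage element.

bond 0 stroke at J1
bond 1 stroke at J2
bond 2 stroke at Sf1
bond 3 stroke at J3
bond 4 stroke at J2

b2 |Sf1  (Sf1: flow source, stroke at near end)
b3 |J3  (source Se1 imposes e)
b0 |J1  (common-f at J1 fixed by 2)
b1 |J2  (J2 flow already set via bond 0)
b4 |J2  (J2: bond 0 brought flow, rest push out)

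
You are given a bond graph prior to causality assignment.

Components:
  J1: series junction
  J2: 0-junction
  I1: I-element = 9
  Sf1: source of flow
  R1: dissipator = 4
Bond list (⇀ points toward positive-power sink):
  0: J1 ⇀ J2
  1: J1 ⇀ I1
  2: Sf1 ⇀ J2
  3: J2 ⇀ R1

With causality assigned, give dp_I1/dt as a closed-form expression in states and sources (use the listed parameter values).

#2 stroke→Sf1  (Sf1 fixes flow; stroke at Sf1)
#1 stroke→I1  (I1: I, integral causality)
#0 stroke→J1  (J1 flow already set via bond 1)
#3 stroke→J2  (closing 0-jn rule on J2)

dp_I1/dt = -4*F_Sf1 - 4*p_I1/9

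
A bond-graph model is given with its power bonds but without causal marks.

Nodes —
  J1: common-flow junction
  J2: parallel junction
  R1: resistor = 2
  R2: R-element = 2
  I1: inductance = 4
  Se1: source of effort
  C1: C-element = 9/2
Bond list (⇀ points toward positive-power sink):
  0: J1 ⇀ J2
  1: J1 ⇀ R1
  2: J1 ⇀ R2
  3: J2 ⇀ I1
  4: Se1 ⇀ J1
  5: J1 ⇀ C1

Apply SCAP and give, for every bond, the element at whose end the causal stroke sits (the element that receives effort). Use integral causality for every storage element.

b0 stroke→J2
b1 stroke→J1
b2 stroke→J1
b3 stroke→I1
b4 stroke→J1
b5 stroke→J1

b4 stroke at J1  (source Se1 imposes e)
b3 stroke at I1  (I1 outputs flow p/I1)
b0 stroke at J2  (closing 0-jn rule on J2)
b1 stroke at J1  (common-f at J1 fixed by 0)
b2 stroke at J1  (common-f at J1 fixed by 0)
b5 stroke at J1  (1-jn J1 has f-setter on 0)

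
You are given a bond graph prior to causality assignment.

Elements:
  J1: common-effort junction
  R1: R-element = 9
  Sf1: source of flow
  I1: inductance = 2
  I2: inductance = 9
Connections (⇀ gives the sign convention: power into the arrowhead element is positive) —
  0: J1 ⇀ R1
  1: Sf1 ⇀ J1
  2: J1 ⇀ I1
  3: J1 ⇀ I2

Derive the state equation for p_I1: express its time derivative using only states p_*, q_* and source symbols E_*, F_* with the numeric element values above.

dp_I1/dt = 9*F_Sf1 - 9*p_I1/2 - p_I2

b1 stroke at Sf1  (Sf1 (Sf) sets flow on bond)
b2 stroke at I1  (prefer integral on I1)
b3 stroke at I2  (prefer integral on I2)
b0 stroke at J1  (J1: last free bond brings effort in)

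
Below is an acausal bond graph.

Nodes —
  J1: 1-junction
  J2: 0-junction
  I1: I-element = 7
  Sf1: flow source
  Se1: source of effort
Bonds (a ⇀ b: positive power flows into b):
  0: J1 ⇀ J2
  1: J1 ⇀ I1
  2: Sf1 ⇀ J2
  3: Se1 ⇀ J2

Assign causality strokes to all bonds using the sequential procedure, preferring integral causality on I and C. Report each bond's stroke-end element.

bond 2 stroke at Sf1  (Sf1: flow source, stroke at near end)
bond 3 stroke at J2  (Se1 (Se) sets effort on bond)
bond 0 stroke at J1  (J2: bond 3 brought effort, rest push out)
bond 1 stroke at I1  (J1: last free bond brings flow in)

#0 stroke at J1
#1 stroke at I1
#2 stroke at Sf1
#3 stroke at J2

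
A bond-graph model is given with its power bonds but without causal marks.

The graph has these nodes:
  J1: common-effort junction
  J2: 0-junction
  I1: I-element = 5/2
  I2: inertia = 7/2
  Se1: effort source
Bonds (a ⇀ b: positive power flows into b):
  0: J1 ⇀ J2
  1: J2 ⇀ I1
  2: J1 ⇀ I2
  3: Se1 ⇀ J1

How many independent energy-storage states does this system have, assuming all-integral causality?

bond 3 →J1  (Se1 fixes effort; stroke away)
bond 0 →J2  (J1 effort already set via bond 3)
bond 2 →I2  (common-e at J1 fixed by 3)
bond 1 →I1  (J2 effort already set via bond 0)

2  (I1, I2 all integral)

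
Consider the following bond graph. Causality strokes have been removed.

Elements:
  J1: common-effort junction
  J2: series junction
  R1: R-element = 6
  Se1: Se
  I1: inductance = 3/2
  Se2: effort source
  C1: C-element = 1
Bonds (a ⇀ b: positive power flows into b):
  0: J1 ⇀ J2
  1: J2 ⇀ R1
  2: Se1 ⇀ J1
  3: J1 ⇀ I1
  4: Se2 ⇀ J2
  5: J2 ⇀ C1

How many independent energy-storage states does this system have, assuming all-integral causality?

2  (C1, I1 all integral)

bond 2 |J1  (Se1 (Se) sets effort on bond)
bond 4 |J2  (Se2 (Se) sets effort on bond)
bond 0 |J2  (0-jn J1 has e-setter on 2)
bond 3 |I1  (J1: bond 2 brought effort, rest push out)
bond 5 |J2  (prefer integral on C1)
bond 1 |R1  (only one flow-in slot at J2)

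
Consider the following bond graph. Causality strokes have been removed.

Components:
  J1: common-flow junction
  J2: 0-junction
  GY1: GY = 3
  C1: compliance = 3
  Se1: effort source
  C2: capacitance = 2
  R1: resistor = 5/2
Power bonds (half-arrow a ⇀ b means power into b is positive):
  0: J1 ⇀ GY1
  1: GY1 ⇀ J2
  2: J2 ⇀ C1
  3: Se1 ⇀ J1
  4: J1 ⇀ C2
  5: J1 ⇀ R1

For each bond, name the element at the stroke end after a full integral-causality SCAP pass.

b0 stroke at GY1
b1 stroke at GY1
b2 stroke at J2
b3 stroke at J1
b4 stroke at J1
b5 stroke at J1

b3 stroke at J1  (Se1 fixes effort; stroke away)
b2 stroke at J2  (C1: C, integral causality)
b1 stroke at GY1  (common-e at J2 fixed by 2)
b0 stroke at GY1  (GY GY1: same side as bond 1)
b4 stroke at J1  (J1: bond 0 brought flow, rest push out)
b5 stroke at J1  (1-jn J1 has f-setter on 0)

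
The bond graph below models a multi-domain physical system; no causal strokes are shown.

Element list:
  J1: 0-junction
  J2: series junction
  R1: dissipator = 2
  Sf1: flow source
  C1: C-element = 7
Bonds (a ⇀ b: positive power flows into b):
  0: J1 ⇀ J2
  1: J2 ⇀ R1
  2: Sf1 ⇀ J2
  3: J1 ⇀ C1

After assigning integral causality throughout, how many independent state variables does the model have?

β2 stroke at Sf1  (source Sf1 imposes f)
β0 stroke at J2  (common-f at J2 fixed by 2)
β1 stroke at J2  (J2: bond 2 brought flow, rest push out)
β3 stroke at J1  (only one effort-in slot at J1)

1  (C1 all integral)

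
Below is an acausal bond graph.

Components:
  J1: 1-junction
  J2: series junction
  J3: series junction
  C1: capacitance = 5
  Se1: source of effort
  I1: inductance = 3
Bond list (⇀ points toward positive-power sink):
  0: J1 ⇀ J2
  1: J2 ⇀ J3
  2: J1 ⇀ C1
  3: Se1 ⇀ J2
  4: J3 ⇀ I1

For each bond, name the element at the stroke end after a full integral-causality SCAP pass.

β3 |J2  (Se1 fixes effort; stroke away)
β2 |J1  (C1: C, integral causality)
β0 |J2  (J1 needs exactly one f-in)
β1 |J3  (J2: last free bond brings flow in)
β4 |I1  (only one flow-in slot at J3)

#0 stroke at J2
#1 stroke at J3
#2 stroke at J1
#3 stroke at J2
#4 stroke at I1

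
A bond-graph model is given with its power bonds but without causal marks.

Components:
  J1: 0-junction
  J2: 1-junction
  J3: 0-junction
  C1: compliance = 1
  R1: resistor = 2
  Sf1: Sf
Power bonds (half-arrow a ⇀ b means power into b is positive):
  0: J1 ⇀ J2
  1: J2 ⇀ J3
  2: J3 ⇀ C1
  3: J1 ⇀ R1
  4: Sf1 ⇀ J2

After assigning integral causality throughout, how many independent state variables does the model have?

#4 |Sf1  (source Sf1 imposes f)
#0 |J2  (J2: bond 4 brought flow, rest push out)
#1 |J2  (common-f at J2 fixed by 4)
#2 |J3  (only one effort-in slot at J3)
#3 |J1  (J1: last free bond brings effort in)

1  (C1 all integral)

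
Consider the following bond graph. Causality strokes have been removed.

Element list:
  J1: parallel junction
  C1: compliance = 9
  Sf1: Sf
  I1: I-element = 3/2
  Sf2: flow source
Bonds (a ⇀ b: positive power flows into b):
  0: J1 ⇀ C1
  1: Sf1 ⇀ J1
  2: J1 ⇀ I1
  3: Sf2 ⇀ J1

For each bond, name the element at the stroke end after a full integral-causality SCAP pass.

b1 →Sf1  (Sf1 (Sf) sets flow on bond)
b3 →Sf2  (Sf2 (Sf) sets flow on bond)
b0 →J1  (C1 outputs effort q/C1)
b2 →I1  (J1: bond 0 brought effort, rest push out)

b0 stroke at J1
b1 stroke at Sf1
b2 stroke at I1
b3 stroke at Sf2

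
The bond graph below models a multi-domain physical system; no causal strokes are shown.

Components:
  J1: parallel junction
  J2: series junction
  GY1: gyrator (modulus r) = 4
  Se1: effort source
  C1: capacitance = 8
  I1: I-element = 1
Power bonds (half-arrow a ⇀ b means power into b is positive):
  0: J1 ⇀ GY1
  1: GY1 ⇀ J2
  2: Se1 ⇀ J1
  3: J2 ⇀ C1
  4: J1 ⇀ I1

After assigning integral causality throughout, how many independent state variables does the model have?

2  (C1, I1 all integral)

β2 |J1  (source Se1 imposes e)
β0 |GY1  (J1 effort already set via bond 2)
β4 |I1  (J1 effort already set via bond 2)
β1 |GY1  (through GY1, causality inverts; strokes same side of GY1)
β3 |J2  (1-jn J2 has f-setter on 1)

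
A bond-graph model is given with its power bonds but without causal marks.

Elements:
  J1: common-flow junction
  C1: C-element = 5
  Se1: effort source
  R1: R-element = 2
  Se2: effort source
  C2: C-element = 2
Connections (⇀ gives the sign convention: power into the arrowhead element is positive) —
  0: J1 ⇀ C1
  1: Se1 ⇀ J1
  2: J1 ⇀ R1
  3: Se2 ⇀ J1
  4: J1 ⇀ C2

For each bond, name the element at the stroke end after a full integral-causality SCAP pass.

β1 stroke→J1  (Se1 fixes effort; stroke away)
β3 stroke→J1  (source Se2 imposes e)
β0 stroke→J1  (C1: C, integral causality)
β4 stroke→J1  (C2 outputs effort q/C2)
β2 stroke→R1  (only one flow-in slot at J1)

bond 0 →J1
bond 1 →J1
bond 2 →R1
bond 3 →J1
bond 4 →J1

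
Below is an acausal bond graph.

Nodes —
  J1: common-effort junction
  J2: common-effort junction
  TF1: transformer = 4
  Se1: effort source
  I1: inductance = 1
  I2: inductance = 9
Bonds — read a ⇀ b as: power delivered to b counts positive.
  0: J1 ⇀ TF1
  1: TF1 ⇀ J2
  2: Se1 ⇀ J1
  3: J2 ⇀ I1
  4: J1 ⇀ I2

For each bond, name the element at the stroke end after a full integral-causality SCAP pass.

#0 stroke at TF1
#1 stroke at J2
#2 stroke at J1
#3 stroke at I1
#4 stroke at I2

bond 2 |J1  (Se1: effort source, stroke at far end)
bond 0 |TF1  (J1 effort already set via bond 2)
bond 4 |I2  (J1 effort already set via bond 2)
bond 1 |J2  (TF1: transformer flips bond 0)
bond 3 |I1  (J2: bond 1 brought effort, rest push out)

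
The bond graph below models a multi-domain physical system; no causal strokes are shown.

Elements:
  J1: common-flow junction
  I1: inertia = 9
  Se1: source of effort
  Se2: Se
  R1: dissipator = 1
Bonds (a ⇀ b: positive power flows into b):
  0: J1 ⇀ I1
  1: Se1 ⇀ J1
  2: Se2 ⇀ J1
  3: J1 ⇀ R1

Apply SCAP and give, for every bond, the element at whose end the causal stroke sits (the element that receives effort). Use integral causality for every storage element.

#1 →J1  (Se1 fixes effort; stroke away)
#2 →J1  (Se2: effort source, stroke at far end)
#0 →I1  (I1: I, integral causality)
#3 →J1  (common-f at J1 fixed by 0)

β0 →I1
β1 →J1
β2 →J1
β3 →J1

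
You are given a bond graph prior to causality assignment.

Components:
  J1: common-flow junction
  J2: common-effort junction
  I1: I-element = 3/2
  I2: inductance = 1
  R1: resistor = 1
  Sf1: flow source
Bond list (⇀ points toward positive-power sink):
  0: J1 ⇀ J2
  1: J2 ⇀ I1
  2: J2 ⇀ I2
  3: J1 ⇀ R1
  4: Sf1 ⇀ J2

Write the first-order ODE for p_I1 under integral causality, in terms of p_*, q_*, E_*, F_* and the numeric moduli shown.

dp_I1/dt = F_Sf1 - 2*p_I1/3 - p_I2

b4 stroke→Sf1  (Sf1: flow source, stroke at near end)
b1 stroke→I1  (I1 outputs flow p/I1)
b2 stroke→I2  (I2 outputs flow p/I2)
b0 stroke→J2  (J2 needs exactly one e-in)
b3 stroke→J1  (common-f at J1 fixed by 0)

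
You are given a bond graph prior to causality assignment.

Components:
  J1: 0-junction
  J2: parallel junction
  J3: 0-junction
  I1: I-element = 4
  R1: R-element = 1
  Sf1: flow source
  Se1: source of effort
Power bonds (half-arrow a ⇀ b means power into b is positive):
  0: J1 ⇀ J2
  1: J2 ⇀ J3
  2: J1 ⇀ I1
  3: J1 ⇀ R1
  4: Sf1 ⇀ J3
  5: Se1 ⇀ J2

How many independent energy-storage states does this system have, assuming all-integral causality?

#4 →Sf1  (Sf1 (Sf) sets flow on bond)
#5 →J2  (Se1 (Se) sets effort on bond)
#0 →J1  (J2 effort already set via bond 5)
#1 →J3  (0-jn J2 has e-setter on 5)
#2 →I1  (0-jn J1 has e-setter on 0)
#3 →R1  (J1 effort already set via bond 0)

1  (I1 all integral)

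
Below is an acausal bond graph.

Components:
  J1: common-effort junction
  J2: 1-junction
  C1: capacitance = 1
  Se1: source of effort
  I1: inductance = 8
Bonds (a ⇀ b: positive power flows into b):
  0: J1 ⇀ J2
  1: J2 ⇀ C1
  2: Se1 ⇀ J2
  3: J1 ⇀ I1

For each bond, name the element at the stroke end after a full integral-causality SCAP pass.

bond 2 stroke at J2  (source Se1 imposes e)
bond 1 stroke at J2  (C1 integral (e out))
bond 0 stroke at J1  (only one flow-in slot at J2)
bond 3 stroke at I1  (0-jn J1 has e-setter on 0)

β0 stroke at J1
β1 stroke at J2
β2 stroke at J2
β3 stroke at I1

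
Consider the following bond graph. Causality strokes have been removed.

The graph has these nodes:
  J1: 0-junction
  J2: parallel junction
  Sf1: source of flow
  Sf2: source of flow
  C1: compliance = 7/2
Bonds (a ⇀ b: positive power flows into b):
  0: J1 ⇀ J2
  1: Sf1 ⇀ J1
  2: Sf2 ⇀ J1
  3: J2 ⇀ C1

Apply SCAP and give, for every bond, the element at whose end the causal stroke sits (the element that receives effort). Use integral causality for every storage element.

bond 1 |Sf1  (Sf1 (Sf) sets flow on bond)
bond 2 |Sf2  (Sf2 fixes flow; stroke at Sf2)
bond 0 |J1  (J1: last free bond brings effort in)
bond 3 |J2  (only one effort-in slot at J2)

#0 |J1
#1 |Sf1
#2 |Sf2
#3 |J2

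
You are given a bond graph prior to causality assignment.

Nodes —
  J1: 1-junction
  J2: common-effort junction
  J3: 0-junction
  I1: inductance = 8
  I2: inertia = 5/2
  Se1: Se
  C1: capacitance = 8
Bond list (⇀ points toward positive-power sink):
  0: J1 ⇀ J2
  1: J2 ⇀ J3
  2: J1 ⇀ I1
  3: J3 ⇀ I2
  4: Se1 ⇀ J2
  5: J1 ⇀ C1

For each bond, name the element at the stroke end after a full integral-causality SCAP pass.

#0 →J1
#1 →J3
#2 →I1
#3 →I2
#4 →J2
#5 →J1

b4 stroke at J2  (Se1: effort source, stroke at far end)
b0 stroke at J1  (common-e at J2 fixed by 4)
b1 stroke at J3  (J2: bond 4 brought effort, rest push out)
b3 stroke at I2  (J3: bond 1 brought effort, rest push out)
b2 stroke at I1  (I1 integral (f out))
b5 stroke at J1  (1-jn J1 has f-setter on 2)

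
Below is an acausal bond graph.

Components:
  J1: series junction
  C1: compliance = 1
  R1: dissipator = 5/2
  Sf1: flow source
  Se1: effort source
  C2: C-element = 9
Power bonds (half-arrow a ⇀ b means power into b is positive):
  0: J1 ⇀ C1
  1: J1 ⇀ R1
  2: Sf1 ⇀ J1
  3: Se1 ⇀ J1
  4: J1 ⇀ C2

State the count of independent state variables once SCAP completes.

2  (C1, C2 all integral)

b2 →Sf1  (source Sf1 imposes f)
b3 →J1  (Se1 fixes effort; stroke away)
b0 →J1  (J1: bond 2 brought flow, rest push out)
b1 →J1  (J1 flow already set via bond 2)
b4 →J1  (J1 flow already set via bond 2)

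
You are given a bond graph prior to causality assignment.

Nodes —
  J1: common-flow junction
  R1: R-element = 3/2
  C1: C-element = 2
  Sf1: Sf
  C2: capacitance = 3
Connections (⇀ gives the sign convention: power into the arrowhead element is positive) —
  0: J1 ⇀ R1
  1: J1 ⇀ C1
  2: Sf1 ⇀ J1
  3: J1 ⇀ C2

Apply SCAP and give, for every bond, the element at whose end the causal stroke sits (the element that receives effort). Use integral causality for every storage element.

b0 stroke at J1
b1 stroke at J1
b2 stroke at Sf1
b3 stroke at J1

bond 2 stroke at Sf1  (Sf1 fixes flow; stroke at Sf1)
bond 0 stroke at J1  (J1 flow already set via bond 2)
bond 1 stroke at J1  (J1 flow already set via bond 2)
bond 3 stroke at J1  (J1 flow already set via bond 2)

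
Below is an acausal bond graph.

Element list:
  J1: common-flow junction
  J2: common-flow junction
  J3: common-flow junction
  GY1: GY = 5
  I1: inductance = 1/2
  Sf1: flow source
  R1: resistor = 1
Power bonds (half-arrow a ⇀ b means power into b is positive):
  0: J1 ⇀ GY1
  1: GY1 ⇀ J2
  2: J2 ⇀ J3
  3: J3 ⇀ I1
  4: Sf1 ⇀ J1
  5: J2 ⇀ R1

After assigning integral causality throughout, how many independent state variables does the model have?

bond 4 →Sf1  (Sf1 (Sf) sets flow on bond)
bond 0 →J1  (J1: bond 4 brought flow, rest push out)
bond 1 →J2  (through GY1, causality inverts; strokes same side of GY1)
bond 3 →I1  (I1 integral (f out))
bond 2 →J3  (1-jn J3 has f-setter on 3)
bond 5 →J2  (1-jn J2 has f-setter on 2)

1  (I1 all integral)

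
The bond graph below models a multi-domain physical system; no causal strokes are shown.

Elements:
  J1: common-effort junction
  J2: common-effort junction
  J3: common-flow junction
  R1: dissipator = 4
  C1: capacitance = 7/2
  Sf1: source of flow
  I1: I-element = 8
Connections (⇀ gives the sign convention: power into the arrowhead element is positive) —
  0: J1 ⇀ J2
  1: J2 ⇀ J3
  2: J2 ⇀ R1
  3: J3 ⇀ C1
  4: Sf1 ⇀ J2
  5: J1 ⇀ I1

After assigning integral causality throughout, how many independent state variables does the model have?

2  (C1, I1 all integral)

b4 →Sf1  (Sf1 (Sf) sets flow on bond)
b3 →J3  (C1 outputs effort q/C1)
b1 →J2  (only one flow-in slot at J3)
b0 →J1  (0-jn J2 has e-setter on 1)
b2 →R1  (J2 effort already set via bond 1)
b5 →I1  (J1: bond 0 brought effort, rest push out)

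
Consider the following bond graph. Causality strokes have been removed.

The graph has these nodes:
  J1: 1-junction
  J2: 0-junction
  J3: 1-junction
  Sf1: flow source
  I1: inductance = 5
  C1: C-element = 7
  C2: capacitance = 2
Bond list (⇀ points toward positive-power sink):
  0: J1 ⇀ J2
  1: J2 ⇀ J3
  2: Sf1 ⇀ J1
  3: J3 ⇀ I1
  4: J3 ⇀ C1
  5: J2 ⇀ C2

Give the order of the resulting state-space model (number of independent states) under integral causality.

3  (C1, C2, I1 all integral)

bond 2 |Sf1  (Sf1 fixes flow; stroke at Sf1)
bond 0 |J1  (J1 flow already set via bond 2)
bond 3 |I1  (prefer integral on I1)
bond 1 |J3  (common-f at J3 fixed by 3)
bond 4 |J3  (J3: bond 3 brought flow, rest push out)
bond 5 |J2  (only one effort-in slot at J2)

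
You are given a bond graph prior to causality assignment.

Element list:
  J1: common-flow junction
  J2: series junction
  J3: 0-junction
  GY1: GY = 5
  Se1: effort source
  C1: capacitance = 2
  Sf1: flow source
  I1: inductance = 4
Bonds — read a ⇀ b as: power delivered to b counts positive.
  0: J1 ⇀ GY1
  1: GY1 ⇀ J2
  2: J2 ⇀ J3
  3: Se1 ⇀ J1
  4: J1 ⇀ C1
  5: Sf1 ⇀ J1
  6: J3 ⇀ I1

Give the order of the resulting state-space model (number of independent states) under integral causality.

β3 →J1  (Se1 fixes effort; stroke away)
β5 →Sf1  (source Sf1 imposes f)
β0 →J1  (1-jn J1 has f-setter on 5)
β4 →J1  (J1: bond 5 brought flow, rest push out)
β1 →J2  (GY1: gyrator matches bond 0)
β2 →J3  (J2: last free bond brings flow in)
β6 →I1  (J3: bond 2 brought effort, rest push out)

2  (C1, I1 all integral)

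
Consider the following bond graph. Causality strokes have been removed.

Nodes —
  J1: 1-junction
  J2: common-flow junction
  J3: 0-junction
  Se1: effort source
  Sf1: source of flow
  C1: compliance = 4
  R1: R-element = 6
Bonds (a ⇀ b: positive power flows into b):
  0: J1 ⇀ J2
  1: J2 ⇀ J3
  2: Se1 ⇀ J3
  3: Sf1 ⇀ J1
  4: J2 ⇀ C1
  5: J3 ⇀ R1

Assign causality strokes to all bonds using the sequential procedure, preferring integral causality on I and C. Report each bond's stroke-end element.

#2 stroke→J3  (Se1: effort source, stroke at far end)
#3 stroke→Sf1  (source Sf1 imposes f)
#0 stroke→J1  (J1: bond 3 brought flow, rest push out)
#1 stroke→J2  (J2 flow already set via bond 0)
#4 stroke→J2  (common-f at J2 fixed by 0)
#5 stroke→R1  (J3: bond 2 brought effort, rest push out)

#0 stroke at J1
#1 stroke at J2
#2 stroke at J3
#3 stroke at Sf1
#4 stroke at J2
#5 stroke at R1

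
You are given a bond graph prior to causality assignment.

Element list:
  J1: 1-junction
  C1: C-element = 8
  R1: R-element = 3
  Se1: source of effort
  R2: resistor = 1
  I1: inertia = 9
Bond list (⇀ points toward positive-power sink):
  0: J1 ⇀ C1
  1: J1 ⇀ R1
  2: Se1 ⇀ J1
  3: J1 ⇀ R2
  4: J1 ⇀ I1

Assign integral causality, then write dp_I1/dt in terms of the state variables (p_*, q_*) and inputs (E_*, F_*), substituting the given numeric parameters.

#2 stroke→J1  (Se1: effort source, stroke at far end)
#0 stroke→J1  (C1 integral (e out))
#4 stroke→I1  (I1 outputs flow p/I1)
#1 stroke→J1  (common-f at J1 fixed by 4)
#3 stroke→J1  (common-f at J1 fixed by 4)

dp_I1/dt = E_Se1 - 4*p_I1/9 - q_C1/8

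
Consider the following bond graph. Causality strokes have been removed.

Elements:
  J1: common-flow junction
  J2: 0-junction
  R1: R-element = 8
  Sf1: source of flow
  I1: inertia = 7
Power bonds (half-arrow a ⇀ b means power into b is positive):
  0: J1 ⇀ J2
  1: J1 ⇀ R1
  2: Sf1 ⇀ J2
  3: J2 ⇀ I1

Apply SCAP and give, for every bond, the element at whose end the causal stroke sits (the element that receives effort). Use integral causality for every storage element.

#0 |J2
#1 |J1
#2 |Sf1
#3 |I1

b2 stroke→Sf1  (Sf1 fixes flow; stroke at Sf1)
b3 stroke→I1  (I1 integral (f out))
b0 stroke→J2  (closing 0-jn rule on J2)
b1 stroke→J1  (J1 flow already set via bond 0)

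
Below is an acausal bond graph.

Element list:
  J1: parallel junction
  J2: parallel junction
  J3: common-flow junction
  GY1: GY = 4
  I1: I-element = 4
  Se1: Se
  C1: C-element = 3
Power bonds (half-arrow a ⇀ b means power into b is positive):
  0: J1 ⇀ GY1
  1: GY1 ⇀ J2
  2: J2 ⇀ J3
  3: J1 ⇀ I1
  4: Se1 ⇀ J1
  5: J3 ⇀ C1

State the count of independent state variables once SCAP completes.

bond 4 →J1  (Se1 (Se) sets effort on bond)
bond 0 →GY1  (common-e at J1 fixed by 4)
bond 3 →I1  (common-e at J1 fixed by 4)
bond 1 →GY1  (GY1: gyrator matches bond 0)
bond 2 →J2  (J2: last free bond brings effort in)
bond 5 →J3  (1-jn J3 has f-setter on 2)

2  (C1, I1 all integral)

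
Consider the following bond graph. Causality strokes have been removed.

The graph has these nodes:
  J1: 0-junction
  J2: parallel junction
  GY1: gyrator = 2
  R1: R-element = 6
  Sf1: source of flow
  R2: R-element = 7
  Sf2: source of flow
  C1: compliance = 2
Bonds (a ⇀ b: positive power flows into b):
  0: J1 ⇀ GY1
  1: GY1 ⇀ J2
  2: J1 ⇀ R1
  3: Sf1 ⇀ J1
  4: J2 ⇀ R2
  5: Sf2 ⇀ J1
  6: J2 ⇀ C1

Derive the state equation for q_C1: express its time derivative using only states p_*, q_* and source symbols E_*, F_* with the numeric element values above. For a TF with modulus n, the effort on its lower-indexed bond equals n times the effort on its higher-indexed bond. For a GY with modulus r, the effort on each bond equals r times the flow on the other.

#3 →Sf1  (Sf1 (Sf) sets flow on bond)
#5 →Sf2  (Sf2 fixes flow; stroke at Sf2)
#6 →J2  (prefer integral on C1)
#1 →GY1  (J2: bond 6 brought effort, rest push out)
#4 →R2  (0-jn J2 has e-setter on 6)
#0 →GY1  (GY1: gyrator matches bond 1)
#2 →J1  (J1 needs exactly one e-in)

dq_C1/dt = 3*F_Sf1 + 3*F_Sf2 - 23*q_C1/28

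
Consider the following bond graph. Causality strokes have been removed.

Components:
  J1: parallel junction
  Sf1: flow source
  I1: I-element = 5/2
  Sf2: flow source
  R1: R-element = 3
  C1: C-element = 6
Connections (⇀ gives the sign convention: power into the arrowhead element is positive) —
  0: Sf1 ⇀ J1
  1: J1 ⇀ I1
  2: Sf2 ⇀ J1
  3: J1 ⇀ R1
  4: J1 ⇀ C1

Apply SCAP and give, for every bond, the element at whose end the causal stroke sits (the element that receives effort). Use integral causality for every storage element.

bond 0 stroke at Sf1  (Sf1 (Sf) sets flow on bond)
bond 2 stroke at Sf2  (Sf2 fixes flow; stroke at Sf2)
bond 1 stroke at I1  (I1 outputs flow p/I1)
bond 4 stroke at J1  (C1 outputs effort q/C1)
bond 3 stroke at R1  (common-e at J1 fixed by 4)

bond 0 →Sf1
bond 1 →I1
bond 2 →Sf2
bond 3 →R1
bond 4 →J1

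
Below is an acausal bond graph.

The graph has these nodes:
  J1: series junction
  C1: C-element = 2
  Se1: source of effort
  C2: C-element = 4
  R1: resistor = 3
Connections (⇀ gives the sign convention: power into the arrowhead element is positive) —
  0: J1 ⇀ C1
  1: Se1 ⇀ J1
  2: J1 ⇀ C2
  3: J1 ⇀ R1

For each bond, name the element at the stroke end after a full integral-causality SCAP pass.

b1 →J1  (Se1 fixes effort; stroke away)
b0 →J1  (C1: C, integral causality)
b2 →J1  (C2 outputs effort q/C2)
b3 →R1  (closing 1-jn rule on J1)

b0 stroke at J1
b1 stroke at J1
b2 stroke at J1
b3 stroke at R1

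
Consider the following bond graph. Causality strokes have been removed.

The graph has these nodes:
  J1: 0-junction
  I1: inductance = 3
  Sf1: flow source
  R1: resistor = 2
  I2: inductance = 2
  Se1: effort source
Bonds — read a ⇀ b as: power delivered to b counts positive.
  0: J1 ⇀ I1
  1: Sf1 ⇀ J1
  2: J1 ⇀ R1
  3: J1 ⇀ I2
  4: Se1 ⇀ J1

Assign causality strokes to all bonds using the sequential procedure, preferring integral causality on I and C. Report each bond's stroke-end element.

b0 |I1
b1 |Sf1
b2 |R1
b3 |I2
b4 |J1

b1 stroke→Sf1  (Sf1 (Sf) sets flow on bond)
b4 stroke→J1  (Se1 (Se) sets effort on bond)
b0 stroke→I1  (J1: bond 4 brought effort, rest push out)
b2 stroke→R1  (J1 effort already set via bond 4)
b3 stroke→I2  (J1 effort already set via bond 4)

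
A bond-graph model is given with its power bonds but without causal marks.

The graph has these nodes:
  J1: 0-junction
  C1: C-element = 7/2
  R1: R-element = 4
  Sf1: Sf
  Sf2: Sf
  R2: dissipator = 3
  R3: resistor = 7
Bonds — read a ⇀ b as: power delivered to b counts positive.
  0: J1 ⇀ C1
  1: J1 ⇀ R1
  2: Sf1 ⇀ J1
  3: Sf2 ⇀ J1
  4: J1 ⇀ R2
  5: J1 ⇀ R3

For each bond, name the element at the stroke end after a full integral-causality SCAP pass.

#2 stroke at Sf1  (Sf1 fixes flow; stroke at Sf1)
#3 stroke at Sf2  (source Sf2 imposes f)
#0 stroke at J1  (C1 outputs effort q/C1)
#1 stroke at R1  (common-e at J1 fixed by 0)
#4 stroke at R2  (J1: bond 0 brought effort, rest push out)
#5 stroke at R3  (J1 effort already set via bond 0)

bond 0 |J1
bond 1 |R1
bond 2 |Sf1
bond 3 |Sf2
bond 4 |R2
bond 5 |R3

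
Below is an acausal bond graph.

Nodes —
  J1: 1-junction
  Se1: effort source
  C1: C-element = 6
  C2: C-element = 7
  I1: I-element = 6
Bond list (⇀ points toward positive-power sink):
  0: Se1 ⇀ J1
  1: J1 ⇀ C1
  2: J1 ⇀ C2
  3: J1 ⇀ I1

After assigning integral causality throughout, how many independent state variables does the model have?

3  (C1, C2, I1 all integral)

bond 0 →J1  (Se1 (Se) sets effort on bond)
bond 1 →J1  (C1 outputs effort q/C1)
bond 2 →J1  (C2 outputs effort q/C2)
bond 3 →I1  (J1 needs exactly one f-in)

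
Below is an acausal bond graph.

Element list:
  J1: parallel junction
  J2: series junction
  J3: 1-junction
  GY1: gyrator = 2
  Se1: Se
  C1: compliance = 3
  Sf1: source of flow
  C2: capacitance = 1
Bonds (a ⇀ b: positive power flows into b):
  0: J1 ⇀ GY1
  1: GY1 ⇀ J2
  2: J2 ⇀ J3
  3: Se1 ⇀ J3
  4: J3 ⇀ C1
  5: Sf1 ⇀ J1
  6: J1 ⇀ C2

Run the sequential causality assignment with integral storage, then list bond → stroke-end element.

#3 stroke at J3  (Se1 (Se) sets effort on bond)
#5 stroke at Sf1  (Sf1: flow source, stroke at near end)
#4 stroke at J3  (prefer integral on C1)
#2 stroke at J2  (only one flow-in slot at J3)
#1 stroke at GY1  (closing 1-jn rule on J2)
#0 stroke at GY1  (GY1 both-in/both-out from 1)
#6 stroke at J1  (closing 0-jn rule on J1)

bond 0 |GY1
bond 1 |GY1
bond 2 |J2
bond 3 |J3
bond 4 |J3
bond 5 |Sf1
bond 6 |J1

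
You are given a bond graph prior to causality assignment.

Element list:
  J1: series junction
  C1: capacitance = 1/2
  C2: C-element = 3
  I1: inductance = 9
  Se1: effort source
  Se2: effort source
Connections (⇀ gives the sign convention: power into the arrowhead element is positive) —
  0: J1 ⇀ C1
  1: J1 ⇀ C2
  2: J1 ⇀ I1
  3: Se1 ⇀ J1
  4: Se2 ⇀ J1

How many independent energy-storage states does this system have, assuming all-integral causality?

3  (C1, C2, I1 all integral)

b3 stroke→J1  (Se1: effort source, stroke at far end)
b4 stroke→J1  (Se2 fixes effort; stroke away)
b0 stroke→J1  (prefer integral on C1)
b1 stroke→J1  (prefer integral on C2)
b2 stroke→I1  (J1 needs exactly one f-in)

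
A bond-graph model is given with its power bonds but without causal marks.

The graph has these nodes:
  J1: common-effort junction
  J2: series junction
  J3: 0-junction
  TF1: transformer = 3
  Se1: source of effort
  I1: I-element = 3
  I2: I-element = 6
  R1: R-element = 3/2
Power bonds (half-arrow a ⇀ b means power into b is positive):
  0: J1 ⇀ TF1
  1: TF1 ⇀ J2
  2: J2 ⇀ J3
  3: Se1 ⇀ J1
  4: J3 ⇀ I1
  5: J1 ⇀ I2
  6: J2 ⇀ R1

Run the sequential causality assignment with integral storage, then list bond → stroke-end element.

bond 0 stroke at TF1
bond 1 stroke at J2
bond 2 stroke at J3
bond 3 stroke at J1
bond 4 stroke at I1
bond 5 stroke at I2
bond 6 stroke at J2

#3 stroke at J1  (Se1: effort source, stroke at far end)
#0 stroke at TF1  (J1: bond 3 brought effort, rest push out)
#5 stroke at I2  (J1 effort already set via bond 3)
#1 stroke at J2  (through TF1, causality passes straight; one stroke at TF1)
#4 stroke at I1  (I1 integral (f out))
#2 stroke at J3  (closing 0-jn rule on J3)
#6 stroke at J2  (J2: bond 2 brought flow, rest push out)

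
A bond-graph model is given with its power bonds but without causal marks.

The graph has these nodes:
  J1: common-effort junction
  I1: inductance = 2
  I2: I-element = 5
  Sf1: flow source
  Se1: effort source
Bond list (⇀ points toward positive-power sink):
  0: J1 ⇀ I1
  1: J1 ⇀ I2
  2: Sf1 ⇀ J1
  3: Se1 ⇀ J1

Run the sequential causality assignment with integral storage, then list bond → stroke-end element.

#2 |Sf1  (source Sf1 imposes f)
#3 |J1  (Se1 fixes effort; stroke away)
#0 |I1  (0-jn J1 has e-setter on 3)
#1 |I2  (0-jn J1 has e-setter on 3)

β0 stroke at I1
β1 stroke at I2
β2 stroke at Sf1
β3 stroke at J1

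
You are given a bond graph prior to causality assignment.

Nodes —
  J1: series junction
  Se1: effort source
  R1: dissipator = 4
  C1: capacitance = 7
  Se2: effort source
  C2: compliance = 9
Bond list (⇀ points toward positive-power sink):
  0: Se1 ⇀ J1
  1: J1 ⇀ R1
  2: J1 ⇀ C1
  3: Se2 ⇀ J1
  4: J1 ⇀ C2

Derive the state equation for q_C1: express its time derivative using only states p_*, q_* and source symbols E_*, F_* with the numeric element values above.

dq_C1/dt = E_Se1/4 + E_Se2/4 - q_C1/28 - q_C2/36

#0 →J1  (Se1: effort source, stroke at far end)
#3 →J1  (Se2 fixes effort; stroke away)
#2 →J1  (C1 integral (e out))
#4 →J1  (prefer integral on C2)
#1 →R1  (J1 needs exactly one f-in)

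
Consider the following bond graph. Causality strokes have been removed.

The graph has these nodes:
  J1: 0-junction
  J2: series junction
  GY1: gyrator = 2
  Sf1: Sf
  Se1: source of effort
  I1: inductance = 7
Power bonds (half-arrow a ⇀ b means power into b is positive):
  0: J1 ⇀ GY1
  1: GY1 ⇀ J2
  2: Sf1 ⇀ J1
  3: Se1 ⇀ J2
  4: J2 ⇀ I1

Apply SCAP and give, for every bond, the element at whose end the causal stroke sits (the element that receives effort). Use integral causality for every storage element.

bond 0 →J1
bond 1 →J2
bond 2 →Sf1
bond 3 →J2
bond 4 →I1

b2 →Sf1  (Sf1 (Sf) sets flow on bond)
b3 →J2  (Se1: effort source, stroke at far end)
b0 →J1  (only one effort-in slot at J1)
b1 →J2  (GY1 both-in/both-out from 0)
b4 →I1  (only one flow-in slot at J2)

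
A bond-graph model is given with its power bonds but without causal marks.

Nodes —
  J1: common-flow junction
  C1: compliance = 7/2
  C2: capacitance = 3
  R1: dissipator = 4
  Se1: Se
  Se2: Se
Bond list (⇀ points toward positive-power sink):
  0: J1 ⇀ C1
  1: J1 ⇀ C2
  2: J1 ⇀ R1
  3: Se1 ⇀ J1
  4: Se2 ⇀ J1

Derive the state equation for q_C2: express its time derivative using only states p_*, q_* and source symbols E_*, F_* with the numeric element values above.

β3 stroke at J1  (Se1 (Se) sets effort on bond)
β4 stroke at J1  (Se2 (Se) sets effort on bond)
β0 stroke at J1  (C1 integral (e out))
β1 stroke at J1  (C2 integral (e out))
β2 stroke at R1  (only one flow-in slot at J1)

dq_C2/dt = E_Se1/4 + E_Se2/4 - q_C1/14 - q_C2/12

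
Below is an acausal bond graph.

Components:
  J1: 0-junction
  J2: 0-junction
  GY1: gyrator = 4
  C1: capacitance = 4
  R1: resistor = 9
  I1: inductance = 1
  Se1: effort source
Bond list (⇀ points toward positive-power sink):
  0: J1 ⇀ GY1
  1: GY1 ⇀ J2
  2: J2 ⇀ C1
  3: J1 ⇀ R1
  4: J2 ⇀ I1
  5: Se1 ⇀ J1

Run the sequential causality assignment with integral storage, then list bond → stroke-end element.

#5 stroke→J1  (Se1: effort source, stroke at far end)
#0 stroke→GY1  (J1: bond 5 brought effort, rest push out)
#3 stroke→R1  (J1 effort already set via bond 5)
#1 stroke→GY1  (through GY1, causality inverts; strokes same side of GY1)
#2 stroke→J2  (C1 integral (e out))
#4 stroke→I1  (J2: bond 2 brought effort, rest push out)

b0 stroke at GY1
b1 stroke at GY1
b2 stroke at J2
b3 stroke at R1
b4 stroke at I1
b5 stroke at J1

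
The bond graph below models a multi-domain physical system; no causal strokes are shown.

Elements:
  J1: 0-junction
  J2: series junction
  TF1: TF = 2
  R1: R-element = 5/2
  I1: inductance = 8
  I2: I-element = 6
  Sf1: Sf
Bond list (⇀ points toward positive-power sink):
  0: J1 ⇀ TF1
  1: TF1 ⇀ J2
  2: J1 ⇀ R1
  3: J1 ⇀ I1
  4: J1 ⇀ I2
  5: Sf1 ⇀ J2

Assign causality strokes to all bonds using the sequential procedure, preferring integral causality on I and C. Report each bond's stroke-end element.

β5 →Sf1  (Sf1 fixes flow; stroke at Sf1)
β1 →J2  (common-f at J2 fixed by 5)
β0 →TF1  (TF TF1: opposite of bond 1)
β3 →I1  (I1 integral (f out))
β4 →I2  (I2 integral (f out))
β2 →J1  (only one effort-in slot at J1)

b0 stroke→TF1
b1 stroke→J2
b2 stroke→J1
b3 stroke→I1
b4 stroke→I2
b5 stroke→Sf1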